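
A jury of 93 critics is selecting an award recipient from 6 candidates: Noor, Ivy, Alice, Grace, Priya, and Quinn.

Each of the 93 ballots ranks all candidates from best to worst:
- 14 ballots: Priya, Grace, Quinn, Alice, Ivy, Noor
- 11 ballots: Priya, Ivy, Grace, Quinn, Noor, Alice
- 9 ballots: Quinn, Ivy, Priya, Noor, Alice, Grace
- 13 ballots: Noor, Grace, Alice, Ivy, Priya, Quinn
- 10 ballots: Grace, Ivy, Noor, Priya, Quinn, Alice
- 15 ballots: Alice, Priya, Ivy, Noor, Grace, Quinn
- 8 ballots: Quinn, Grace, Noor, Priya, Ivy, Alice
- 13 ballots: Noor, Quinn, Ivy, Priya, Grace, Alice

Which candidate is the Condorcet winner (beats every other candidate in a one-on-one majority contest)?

Priya vs Noor: 49–44
Priya vs Ivy: 48–45
Priya vs Alice: 65–28
Priya vs Grace: 62–31
Priya vs Quinn: 63–30
Priya beats every other candidate.

Priya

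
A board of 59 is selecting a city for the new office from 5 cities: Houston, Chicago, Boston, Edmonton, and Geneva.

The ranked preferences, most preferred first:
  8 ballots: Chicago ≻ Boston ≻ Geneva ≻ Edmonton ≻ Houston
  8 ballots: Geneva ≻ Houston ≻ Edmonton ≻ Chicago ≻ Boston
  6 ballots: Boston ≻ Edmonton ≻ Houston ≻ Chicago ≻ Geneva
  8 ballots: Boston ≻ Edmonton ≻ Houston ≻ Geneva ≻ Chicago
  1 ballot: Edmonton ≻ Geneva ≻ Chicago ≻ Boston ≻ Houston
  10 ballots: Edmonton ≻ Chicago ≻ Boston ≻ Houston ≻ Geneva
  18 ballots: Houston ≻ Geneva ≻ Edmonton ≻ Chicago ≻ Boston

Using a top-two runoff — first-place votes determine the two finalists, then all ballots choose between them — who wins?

Round 1 first-place votes: Houston 18, Chicago 8, Boston 14, Edmonton 11, Geneva 8. Houston and Boston advance.
Runoff: Houston is ranked above Boston on 26 ballots, Boston above Houston on 33.

Boston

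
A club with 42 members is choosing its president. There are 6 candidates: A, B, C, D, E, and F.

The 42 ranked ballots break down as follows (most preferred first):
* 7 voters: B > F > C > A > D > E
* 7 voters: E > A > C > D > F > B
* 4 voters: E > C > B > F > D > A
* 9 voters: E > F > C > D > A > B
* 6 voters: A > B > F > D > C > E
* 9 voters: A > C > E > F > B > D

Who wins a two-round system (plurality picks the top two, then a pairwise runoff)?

Round 1 first-place votes: A 15, B 7, C 0, D 0, E 20, F 0. E and A advance.
Runoff: E is ranked above A on 20 ballots, A above E on 22.

A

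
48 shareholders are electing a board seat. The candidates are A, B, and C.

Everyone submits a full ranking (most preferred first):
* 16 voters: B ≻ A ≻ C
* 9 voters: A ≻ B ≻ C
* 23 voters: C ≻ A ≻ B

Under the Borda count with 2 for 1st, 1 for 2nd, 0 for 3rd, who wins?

A: 16×1 + 9×2 + 23×1 = 57
B: 16×2 + 9×1 + 23×0 = 41
C: 16×0 + 9×0 + 23×2 = 46

A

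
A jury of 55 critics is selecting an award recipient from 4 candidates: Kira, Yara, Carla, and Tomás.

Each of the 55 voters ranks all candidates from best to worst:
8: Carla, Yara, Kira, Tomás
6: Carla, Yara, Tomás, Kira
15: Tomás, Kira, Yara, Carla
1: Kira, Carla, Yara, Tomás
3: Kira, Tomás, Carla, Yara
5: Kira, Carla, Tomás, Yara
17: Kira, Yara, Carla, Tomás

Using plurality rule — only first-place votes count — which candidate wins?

First-place votes: Kira 26, Yara 0, Carla 14, Tomás 15.

Kira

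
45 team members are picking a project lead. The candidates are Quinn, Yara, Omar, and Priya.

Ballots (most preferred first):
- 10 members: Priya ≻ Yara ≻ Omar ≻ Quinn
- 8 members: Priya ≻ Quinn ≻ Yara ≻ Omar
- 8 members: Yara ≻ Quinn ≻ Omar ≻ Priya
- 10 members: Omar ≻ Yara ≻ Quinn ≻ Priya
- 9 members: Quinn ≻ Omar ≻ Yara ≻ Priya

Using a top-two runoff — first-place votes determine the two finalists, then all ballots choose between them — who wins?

Round 1 first-place votes: Quinn 9, Yara 8, Omar 10, Priya 18. Priya and Omar advance.
Runoff: Priya is ranked above Omar on 18 ballots, Omar above Priya on 27.

Omar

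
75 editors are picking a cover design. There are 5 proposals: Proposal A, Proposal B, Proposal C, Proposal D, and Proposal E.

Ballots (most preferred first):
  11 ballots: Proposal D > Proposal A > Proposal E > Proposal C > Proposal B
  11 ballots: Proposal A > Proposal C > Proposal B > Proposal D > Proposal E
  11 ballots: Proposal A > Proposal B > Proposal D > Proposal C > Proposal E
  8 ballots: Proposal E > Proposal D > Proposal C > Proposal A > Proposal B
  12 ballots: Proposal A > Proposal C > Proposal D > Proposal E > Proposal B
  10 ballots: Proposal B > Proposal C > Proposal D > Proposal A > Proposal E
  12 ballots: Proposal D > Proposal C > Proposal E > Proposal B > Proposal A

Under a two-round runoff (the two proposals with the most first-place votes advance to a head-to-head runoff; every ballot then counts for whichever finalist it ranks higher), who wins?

Round 1 first-place votes: Proposal A 34, Proposal B 10, Proposal C 0, Proposal D 23, Proposal E 8. Proposal A and Proposal D advance.
Runoff: Proposal A is ranked above Proposal D on 34 ballots, Proposal D above Proposal A on 41.

Proposal D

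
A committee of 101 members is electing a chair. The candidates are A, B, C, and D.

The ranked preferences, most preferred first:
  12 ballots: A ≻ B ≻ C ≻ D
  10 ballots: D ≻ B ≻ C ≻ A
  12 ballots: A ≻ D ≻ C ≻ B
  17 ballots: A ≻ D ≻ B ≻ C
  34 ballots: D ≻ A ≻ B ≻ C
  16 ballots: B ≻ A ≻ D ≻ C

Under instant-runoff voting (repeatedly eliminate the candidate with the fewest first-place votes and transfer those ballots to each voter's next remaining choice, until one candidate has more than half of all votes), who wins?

A

Round 1: A 41, B 16, C 0, D 44. C eliminated.
Round 2: A 41, B 16, D 44. B eliminated.
Round 3: A 57, D 44. A has a majority (≥51).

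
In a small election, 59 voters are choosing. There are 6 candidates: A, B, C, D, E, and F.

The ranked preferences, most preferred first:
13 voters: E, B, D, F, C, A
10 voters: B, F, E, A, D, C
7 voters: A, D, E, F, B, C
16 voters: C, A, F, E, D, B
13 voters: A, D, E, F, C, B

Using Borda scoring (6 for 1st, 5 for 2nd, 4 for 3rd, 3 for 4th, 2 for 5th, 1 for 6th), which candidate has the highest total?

E

A: 13×1 + 10×3 + 7×6 + 16×5 + 13×6 = 243
B: 13×5 + 10×6 + 7×2 + 16×1 + 13×1 = 168
C: 13×2 + 10×1 + 7×1 + 16×6 + 13×2 = 165
D: 13×4 + 10×2 + 7×5 + 16×2 + 13×5 = 204
E: 13×6 + 10×4 + 7×4 + 16×3 + 13×4 = 246
F: 13×3 + 10×5 + 7×3 + 16×4 + 13×3 = 213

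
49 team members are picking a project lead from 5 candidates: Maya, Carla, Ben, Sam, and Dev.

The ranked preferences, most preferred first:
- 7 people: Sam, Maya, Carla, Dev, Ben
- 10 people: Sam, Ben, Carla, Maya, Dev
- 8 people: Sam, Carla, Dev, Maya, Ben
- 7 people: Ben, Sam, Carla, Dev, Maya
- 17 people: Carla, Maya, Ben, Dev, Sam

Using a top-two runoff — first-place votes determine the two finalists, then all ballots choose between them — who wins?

Round 1 first-place votes: Maya 0, Carla 17, Ben 7, Sam 25, Dev 0. Sam and Carla advance.
Runoff: Sam is ranked above Carla on 32 ballots, Carla above Sam on 17.

Sam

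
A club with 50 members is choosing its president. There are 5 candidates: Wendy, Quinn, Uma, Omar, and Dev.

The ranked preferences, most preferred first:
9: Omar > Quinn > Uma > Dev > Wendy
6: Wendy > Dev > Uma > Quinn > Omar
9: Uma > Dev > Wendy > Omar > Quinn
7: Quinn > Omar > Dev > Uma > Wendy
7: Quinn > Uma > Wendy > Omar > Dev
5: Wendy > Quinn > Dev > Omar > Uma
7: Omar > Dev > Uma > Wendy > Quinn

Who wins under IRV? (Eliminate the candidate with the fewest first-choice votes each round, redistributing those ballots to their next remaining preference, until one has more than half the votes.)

Wendy

Round 1: Wendy 11, Quinn 14, Uma 9, Omar 16, Dev 0. Dev eliminated.
Round 2: Wendy 11, Quinn 14, Uma 9, Omar 16. Uma eliminated.
Round 3: Wendy 20, Quinn 14, Omar 16. Quinn eliminated.
Round 4: Wendy 27, Omar 23. Wendy has a majority (≥26).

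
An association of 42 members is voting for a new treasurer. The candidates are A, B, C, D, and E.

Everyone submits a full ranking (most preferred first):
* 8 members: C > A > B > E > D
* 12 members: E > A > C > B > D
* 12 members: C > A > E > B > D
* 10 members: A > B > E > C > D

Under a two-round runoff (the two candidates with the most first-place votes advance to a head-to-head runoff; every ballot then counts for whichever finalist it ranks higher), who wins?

E

Round 1 first-place votes: A 10, B 0, C 20, D 0, E 12. C and E advance.
Runoff: C is ranked above E on 20 ballots, E above C on 22.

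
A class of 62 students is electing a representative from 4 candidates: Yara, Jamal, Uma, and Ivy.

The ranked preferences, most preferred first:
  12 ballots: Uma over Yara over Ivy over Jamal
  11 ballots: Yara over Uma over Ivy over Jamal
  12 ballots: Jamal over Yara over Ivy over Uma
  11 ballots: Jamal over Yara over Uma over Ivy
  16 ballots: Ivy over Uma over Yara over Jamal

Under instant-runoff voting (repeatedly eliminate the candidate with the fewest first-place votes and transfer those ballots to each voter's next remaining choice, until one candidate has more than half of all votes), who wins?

Uma

Round 1: Yara 11, Jamal 23, Uma 12, Ivy 16. Yara eliminated.
Round 2: Jamal 23, Uma 23, Ivy 16. Ivy eliminated.
Round 3: Jamal 23, Uma 39. Uma has a majority (≥32).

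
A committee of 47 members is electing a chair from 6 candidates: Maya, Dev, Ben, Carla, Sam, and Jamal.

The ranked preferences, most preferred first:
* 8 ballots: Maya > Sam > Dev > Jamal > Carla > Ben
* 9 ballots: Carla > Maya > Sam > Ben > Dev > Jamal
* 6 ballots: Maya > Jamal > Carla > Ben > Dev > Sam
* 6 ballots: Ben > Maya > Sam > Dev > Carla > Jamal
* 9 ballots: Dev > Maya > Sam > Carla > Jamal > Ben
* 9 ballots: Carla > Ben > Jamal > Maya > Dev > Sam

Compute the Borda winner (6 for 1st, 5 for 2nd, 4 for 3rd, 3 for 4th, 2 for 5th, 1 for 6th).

Maya: 8×6 + 9×5 + 6×6 + 6×5 + 9×5 + 9×3 = 231
Dev: 8×4 + 9×2 + 6×2 + 6×3 + 9×6 + 9×2 = 152
Ben: 8×1 + 9×3 + 6×3 + 6×6 + 9×1 + 9×5 = 143
Carla: 8×2 + 9×6 + 6×4 + 6×2 + 9×3 + 9×6 = 187
Sam: 8×5 + 9×4 + 6×1 + 6×4 + 9×4 + 9×1 = 151
Jamal: 8×3 + 9×1 + 6×5 + 6×1 + 9×2 + 9×4 = 123

Maya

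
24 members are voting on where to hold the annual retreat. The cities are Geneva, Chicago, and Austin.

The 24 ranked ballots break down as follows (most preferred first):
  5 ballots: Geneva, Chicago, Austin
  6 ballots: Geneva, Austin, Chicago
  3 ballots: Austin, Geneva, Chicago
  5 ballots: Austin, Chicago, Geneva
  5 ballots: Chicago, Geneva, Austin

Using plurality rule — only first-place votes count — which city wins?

Geneva

First-place votes: Geneva 11, Chicago 5, Austin 8.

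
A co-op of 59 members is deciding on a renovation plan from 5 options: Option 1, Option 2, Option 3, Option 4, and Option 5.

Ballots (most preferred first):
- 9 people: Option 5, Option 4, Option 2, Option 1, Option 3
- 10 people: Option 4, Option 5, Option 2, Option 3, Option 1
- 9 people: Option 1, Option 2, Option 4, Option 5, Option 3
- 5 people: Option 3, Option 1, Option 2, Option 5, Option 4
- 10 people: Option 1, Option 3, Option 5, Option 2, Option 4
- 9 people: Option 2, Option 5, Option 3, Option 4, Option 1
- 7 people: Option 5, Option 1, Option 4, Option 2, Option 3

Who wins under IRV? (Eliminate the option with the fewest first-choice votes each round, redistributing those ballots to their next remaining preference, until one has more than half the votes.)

Option 5

Round 1: Option 1 19, Option 2 9, Option 3 5, Option 4 10, Option 5 16. Option 3 eliminated.
Round 2: Option 1 24, Option 2 9, Option 4 10, Option 5 16. Option 2 eliminated.
Round 3: Option 1 24, Option 4 10, Option 5 25. Option 4 eliminated.
Round 4: Option 1 24, Option 5 35. Option 5 has a majority (≥30).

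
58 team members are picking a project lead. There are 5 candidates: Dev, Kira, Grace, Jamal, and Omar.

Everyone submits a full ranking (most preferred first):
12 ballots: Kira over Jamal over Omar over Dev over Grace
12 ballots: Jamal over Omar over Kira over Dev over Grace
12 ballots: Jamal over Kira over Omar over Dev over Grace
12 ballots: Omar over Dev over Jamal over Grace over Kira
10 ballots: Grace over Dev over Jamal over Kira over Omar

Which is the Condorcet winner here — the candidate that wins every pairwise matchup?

Jamal vs Dev: 36–22
Jamal vs Kira: 46–12
Jamal vs Grace: 48–10
Jamal vs Omar: 46–12
Jamal beats every other candidate.

Jamal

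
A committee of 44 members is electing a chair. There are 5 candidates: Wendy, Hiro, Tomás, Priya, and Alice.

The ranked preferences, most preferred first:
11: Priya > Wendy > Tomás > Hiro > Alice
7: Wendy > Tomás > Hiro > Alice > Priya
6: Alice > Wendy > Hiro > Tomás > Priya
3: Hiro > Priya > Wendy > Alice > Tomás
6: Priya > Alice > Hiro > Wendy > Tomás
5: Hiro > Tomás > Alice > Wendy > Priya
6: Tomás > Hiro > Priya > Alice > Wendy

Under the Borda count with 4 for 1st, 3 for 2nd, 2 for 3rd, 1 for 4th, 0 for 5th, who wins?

Hiro

Wendy: 11×3 + 7×4 + 6×3 + 3×2 + 6×1 + 5×1 + 6×0 = 96
Hiro: 11×1 + 7×2 + 6×2 + 3×4 + 6×2 + 5×4 + 6×3 = 99
Tomás: 11×2 + 7×3 + 6×1 + 3×0 + 6×0 + 5×3 + 6×4 = 88
Priya: 11×4 + 7×0 + 6×0 + 3×3 + 6×4 + 5×0 + 6×2 = 89
Alice: 11×0 + 7×1 + 6×4 + 3×1 + 6×3 + 5×2 + 6×1 = 68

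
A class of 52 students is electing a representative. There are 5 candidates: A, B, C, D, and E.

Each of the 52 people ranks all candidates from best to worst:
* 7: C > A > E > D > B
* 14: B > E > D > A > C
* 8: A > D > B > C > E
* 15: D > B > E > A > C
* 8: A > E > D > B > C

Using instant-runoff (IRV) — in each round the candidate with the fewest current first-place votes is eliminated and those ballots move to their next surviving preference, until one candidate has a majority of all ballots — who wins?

Round 1: A 16, B 14, C 7, D 15, E 0. E eliminated.
Round 2: A 16, B 14, C 7, D 15. C eliminated.
Round 3: A 23, B 14, D 15. B eliminated.
Round 4: A 23, D 29. D has a majority (≥27).

D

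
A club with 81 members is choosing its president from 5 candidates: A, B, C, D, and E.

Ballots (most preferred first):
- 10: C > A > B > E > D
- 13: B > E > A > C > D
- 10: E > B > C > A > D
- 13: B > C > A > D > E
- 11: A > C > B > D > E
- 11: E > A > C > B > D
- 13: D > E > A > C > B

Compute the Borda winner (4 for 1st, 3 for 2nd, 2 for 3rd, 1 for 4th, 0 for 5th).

A: 10×3 + 13×2 + 10×1 + 13×2 + 11×4 + 11×3 + 13×2 = 195
B: 10×2 + 13×4 + 10×3 + 13×4 + 11×2 + 11×1 + 13×0 = 187
C: 10×4 + 13×1 + 10×2 + 13×3 + 11×3 + 11×2 + 13×1 = 180
D: 10×0 + 13×0 + 10×0 + 13×1 + 11×1 + 11×0 + 13×4 = 76
E: 10×1 + 13×3 + 10×4 + 13×0 + 11×0 + 11×4 + 13×3 = 172

A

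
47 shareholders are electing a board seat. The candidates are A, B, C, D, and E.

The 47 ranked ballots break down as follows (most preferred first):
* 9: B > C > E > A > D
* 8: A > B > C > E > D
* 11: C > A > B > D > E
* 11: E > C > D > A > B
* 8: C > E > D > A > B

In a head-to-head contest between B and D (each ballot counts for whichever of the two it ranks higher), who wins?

B

B is ranked above D on 28 ballots; D above B on 19.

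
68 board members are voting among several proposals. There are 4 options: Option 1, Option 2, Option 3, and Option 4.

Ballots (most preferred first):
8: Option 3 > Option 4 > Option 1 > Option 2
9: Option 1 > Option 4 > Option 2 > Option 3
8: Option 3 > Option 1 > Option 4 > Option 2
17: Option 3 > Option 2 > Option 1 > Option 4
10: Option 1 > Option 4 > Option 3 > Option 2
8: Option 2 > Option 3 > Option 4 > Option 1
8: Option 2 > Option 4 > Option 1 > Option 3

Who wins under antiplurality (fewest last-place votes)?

Last-place votes: Option 1 8, Option 2 26, Option 3 17, Option 4 17.

Option 1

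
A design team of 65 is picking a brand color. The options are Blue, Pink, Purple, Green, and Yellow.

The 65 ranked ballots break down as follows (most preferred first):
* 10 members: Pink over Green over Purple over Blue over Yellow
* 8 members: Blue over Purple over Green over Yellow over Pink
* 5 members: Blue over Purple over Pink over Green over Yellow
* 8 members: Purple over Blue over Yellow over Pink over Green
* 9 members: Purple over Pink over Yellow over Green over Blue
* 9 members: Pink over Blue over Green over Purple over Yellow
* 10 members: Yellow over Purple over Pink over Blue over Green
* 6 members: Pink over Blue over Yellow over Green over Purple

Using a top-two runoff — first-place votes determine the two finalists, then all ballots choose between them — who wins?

Round 1 first-place votes: Blue 13, Pink 25, Purple 17, Green 0, Yellow 10. Pink and Purple advance.
Runoff: Pink is ranked above Purple on 25 ballots, Purple above Pink on 40.

Purple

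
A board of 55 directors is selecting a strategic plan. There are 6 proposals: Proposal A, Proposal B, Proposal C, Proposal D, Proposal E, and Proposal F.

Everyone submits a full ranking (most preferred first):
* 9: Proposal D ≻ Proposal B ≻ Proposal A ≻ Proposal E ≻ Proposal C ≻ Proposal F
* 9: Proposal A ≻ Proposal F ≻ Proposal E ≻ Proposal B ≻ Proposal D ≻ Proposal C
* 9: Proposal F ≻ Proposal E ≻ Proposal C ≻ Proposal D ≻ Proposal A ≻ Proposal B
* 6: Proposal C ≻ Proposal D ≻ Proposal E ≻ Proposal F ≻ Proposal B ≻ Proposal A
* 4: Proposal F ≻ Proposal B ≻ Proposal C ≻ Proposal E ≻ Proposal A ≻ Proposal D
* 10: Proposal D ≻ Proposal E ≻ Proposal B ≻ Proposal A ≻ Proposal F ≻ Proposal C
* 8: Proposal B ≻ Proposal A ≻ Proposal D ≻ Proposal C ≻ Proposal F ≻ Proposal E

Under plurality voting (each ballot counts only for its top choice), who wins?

First-place votes: Proposal A 9, Proposal B 8, Proposal C 6, Proposal D 19, Proposal E 0, Proposal F 13.

Proposal D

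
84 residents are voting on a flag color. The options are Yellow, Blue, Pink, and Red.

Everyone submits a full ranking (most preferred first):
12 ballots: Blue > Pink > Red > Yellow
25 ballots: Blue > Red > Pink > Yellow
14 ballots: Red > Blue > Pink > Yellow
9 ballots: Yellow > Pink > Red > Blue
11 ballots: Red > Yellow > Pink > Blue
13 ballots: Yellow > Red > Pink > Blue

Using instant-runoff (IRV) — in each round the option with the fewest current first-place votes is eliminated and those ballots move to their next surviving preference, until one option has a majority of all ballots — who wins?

Red

Round 1: Yellow 22, Blue 37, Pink 0, Red 25. Pink eliminated.
Round 2: Yellow 22, Blue 37, Red 25. Yellow eliminated.
Round 3: Blue 37, Red 47. Red has a majority (≥43).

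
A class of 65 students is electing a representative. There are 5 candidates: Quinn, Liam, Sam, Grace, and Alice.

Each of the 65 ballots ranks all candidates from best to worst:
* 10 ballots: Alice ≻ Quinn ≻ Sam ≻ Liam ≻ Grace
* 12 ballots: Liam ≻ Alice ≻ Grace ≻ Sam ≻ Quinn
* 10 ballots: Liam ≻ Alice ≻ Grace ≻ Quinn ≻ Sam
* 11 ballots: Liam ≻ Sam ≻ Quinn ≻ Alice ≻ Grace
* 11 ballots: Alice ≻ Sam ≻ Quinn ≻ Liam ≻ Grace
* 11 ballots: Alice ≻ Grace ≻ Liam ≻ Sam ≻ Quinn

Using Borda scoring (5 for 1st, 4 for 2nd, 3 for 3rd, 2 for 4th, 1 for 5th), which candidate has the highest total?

Alice

Quinn: 10×4 + 12×1 + 10×2 + 11×3 + 11×3 + 11×1 = 149
Liam: 10×2 + 12×5 + 10×5 + 11×5 + 11×2 + 11×3 = 240
Sam: 10×3 + 12×2 + 10×1 + 11×4 + 11×4 + 11×2 = 174
Grace: 10×1 + 12×3 + 10×3 + 11×1 + 11×1 + 11×4 = 142
Alice: 10×5 + 12×4 + 10×4 + 11×2 + 11×5 + 11×5 = 270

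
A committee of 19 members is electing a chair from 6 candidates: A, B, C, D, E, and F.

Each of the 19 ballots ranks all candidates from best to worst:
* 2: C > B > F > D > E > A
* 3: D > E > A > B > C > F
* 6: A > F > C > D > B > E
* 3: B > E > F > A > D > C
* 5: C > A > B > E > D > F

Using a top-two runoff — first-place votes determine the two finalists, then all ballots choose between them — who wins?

Round 1 first-place votes: A 6, B 3, C 7, D 3, E 0, F 0. C and A advance.
Runoff: C is ranked above A on 7 ballots, A above C on 12.

A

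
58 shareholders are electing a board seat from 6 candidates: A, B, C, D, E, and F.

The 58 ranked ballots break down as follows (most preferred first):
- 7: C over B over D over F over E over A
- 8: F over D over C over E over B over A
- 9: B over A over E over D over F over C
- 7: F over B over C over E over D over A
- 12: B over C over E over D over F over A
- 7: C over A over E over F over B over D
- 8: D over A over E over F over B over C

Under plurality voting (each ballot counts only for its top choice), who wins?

First-place votes: A 0, B 21, C 14, D 8, E 0, F 15.

B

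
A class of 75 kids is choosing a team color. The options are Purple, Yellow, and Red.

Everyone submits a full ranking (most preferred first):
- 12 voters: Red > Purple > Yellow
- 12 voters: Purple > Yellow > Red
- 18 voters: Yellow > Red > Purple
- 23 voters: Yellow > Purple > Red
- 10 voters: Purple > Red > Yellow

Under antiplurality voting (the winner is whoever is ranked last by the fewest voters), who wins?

Purple

Last-place votes: Purple 18, Yellow 22, Red 35.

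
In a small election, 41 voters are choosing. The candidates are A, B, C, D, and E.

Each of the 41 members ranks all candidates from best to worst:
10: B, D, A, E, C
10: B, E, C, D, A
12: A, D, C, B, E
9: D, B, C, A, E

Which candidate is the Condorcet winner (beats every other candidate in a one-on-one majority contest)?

D

D vs A: 29–12
D vs B: 21–20
D vs C: 31–10
D vs E: 31–10
D beats every other candidate.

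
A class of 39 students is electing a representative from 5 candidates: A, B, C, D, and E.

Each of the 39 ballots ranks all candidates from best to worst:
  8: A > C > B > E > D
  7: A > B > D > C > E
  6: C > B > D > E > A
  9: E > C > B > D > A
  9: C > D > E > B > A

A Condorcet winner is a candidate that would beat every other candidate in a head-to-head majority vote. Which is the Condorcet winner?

C

C vs A: 24–15
C vs B: 32–7
C vs D: 32–7
C vs E: 30–9
C beats every other candidate.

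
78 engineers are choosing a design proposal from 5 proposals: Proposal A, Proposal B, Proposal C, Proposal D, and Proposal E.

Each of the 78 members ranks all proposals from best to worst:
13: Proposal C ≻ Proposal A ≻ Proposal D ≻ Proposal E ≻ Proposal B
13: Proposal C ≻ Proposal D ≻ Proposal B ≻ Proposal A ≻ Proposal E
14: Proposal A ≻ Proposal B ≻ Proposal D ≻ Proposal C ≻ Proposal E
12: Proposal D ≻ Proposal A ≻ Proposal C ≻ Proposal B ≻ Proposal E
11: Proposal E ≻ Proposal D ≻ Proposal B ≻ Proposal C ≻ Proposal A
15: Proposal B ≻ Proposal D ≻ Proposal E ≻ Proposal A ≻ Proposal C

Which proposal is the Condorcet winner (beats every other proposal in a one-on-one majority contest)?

Proposal D vs Proposal A: 51–27
Proposal D vs Proposal B: 49–29
Proposal D vs Proposal C: 52–26
Proposal D vs Proposal E: 67–11
Proposal D beats every other proposal.

Proposal D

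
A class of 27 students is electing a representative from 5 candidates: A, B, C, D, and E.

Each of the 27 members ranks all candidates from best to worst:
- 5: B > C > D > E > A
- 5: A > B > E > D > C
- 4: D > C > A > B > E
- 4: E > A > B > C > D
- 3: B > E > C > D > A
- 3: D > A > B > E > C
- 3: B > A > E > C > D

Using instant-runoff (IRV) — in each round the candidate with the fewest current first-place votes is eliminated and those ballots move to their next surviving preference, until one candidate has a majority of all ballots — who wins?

A

Round 1: A 5, B 11, C 0, D 7, E 4. C eliminated.
Round 2: A 5, B 11, D 7, E 4. E eliminated.
Round 3: A 9, B 11, D 7. D eliminated.
Round 4: A 16, B 11. A has a majority (≥14).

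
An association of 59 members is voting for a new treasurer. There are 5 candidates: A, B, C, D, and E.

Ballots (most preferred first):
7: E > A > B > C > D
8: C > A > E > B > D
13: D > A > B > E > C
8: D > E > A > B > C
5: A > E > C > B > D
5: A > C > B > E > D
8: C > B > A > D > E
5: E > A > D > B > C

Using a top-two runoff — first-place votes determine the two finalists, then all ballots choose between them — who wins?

Round 1 first-place votes: A 10, B 0, C 16, D 21, E 12. D and C advance.
Runoff: D is ranked above C on 26 ballots, C above D on 33.

C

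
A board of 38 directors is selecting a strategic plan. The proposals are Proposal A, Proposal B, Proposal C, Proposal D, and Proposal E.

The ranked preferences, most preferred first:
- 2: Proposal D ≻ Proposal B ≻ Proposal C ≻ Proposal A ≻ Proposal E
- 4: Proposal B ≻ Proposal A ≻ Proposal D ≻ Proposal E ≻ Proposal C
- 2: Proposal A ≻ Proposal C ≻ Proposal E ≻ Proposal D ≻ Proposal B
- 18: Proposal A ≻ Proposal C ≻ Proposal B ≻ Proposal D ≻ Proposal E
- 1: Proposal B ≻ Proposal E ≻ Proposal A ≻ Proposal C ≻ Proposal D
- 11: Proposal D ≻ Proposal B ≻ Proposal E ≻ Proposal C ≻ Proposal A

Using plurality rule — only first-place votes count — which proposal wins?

Proposal A

First-place votes: Proposal A 20, Proposal B 5, Proposal C 0, Proposal D 13, Proposal E 0.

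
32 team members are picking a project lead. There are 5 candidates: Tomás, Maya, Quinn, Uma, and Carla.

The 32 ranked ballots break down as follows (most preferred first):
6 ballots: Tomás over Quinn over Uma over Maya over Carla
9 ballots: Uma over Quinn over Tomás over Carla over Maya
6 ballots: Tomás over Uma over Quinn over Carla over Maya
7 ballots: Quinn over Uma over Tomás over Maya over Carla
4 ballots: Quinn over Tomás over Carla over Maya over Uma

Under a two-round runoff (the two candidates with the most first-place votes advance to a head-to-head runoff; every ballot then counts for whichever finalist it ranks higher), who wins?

Quinn

Round 1 first-place votes: Tomás 12, Maya 0, Quinn 11, Uma 9, Carla 0. Tomás and Quinn advance.
Runoff: Tomás is ranked above Quinn on 12 ballots, Quinn above Tomás on 20.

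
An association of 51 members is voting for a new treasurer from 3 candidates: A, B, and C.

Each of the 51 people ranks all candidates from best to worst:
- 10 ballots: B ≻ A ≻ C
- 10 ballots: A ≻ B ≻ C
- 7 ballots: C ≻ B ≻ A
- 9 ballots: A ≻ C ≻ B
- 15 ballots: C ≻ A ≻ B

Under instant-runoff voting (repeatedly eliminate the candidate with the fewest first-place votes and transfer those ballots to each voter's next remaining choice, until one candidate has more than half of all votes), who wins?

Round 1: A 19, B 10, C 22. B eliminated.
Round 2: A 29, C 22. A has a majority (≥26).

A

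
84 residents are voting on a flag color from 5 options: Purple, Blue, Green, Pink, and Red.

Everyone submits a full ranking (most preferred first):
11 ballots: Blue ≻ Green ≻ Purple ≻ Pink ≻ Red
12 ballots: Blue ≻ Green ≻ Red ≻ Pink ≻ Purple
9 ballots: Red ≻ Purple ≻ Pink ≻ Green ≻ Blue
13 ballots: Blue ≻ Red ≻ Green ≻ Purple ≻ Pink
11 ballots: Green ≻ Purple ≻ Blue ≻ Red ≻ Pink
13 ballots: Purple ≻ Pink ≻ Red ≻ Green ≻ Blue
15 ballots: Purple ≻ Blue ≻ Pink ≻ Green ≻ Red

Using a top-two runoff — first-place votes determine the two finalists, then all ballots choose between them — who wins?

Round 1 first-place votes: Purple 28, Blue 36, Green 11, Pink 0, Red 9. Blue and Purple advance.
Runoff: Blue is ranked above Purple on 36 ballots, Purple above Blue on 48.

Purple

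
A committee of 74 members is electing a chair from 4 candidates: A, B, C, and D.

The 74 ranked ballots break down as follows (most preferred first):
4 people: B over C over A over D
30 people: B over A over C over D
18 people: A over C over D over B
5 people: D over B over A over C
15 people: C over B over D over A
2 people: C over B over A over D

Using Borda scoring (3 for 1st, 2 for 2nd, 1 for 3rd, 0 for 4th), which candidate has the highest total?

B

A: 4×1 + 30×2 + 18×3 + 5×1 + 15×0 + 2×1 = 125
B: 4×3 + 30×3 + 18×0 + 5×2 + 15×2 + 2×2 = 146
C: 4×2 + 30×1 + 18×2 + 5×0 + 15×3 + 2×3 = 125
D: 4×0 + 30×0 + 18×1 + 5×3 + 15×1 + 2×0 = 48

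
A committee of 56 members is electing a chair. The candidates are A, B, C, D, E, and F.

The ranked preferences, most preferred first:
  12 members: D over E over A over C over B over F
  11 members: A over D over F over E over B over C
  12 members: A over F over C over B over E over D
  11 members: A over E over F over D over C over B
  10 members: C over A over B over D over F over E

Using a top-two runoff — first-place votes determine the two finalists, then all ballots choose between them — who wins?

A

Round 1 first-place votes: A 34, B 0, C 10, D 12, E 0, F 0. A and D advance.
Runoff: A is ranked above D on 44 ballots, D above A on 12.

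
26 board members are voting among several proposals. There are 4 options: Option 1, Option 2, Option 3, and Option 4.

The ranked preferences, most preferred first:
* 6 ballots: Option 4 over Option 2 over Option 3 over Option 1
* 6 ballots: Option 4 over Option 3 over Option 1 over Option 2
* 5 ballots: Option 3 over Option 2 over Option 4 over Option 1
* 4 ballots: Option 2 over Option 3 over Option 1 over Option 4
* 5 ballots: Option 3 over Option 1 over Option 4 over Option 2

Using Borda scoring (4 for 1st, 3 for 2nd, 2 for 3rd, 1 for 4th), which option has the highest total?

Option 3

Option 1: 6×1 + 6×2 + 5×1 + 4×2 + 5×3 = 46
Option 2: 6×3 + 6×1 + 5×3 + 4×4 + 5×1 = 60
Option 3: 6×2 + 6×3 + 5×4 + 4×3 + 5×4 = 82
Option 4: 6×4 + 6×4 + 5×2 + 4×1 + 5×2 = 72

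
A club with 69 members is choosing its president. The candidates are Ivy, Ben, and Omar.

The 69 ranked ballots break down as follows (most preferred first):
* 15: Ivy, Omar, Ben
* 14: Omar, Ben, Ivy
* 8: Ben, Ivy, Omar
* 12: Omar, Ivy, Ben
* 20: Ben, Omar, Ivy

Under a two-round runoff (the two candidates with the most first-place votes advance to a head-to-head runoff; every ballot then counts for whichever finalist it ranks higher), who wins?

Omar

Round 1 first-place votes: Ivy 15, Ben 28, Omar 26. Ben and Omar advance.
Runoff: Ben is ranked above Omar on 28 ballots, Omar above Ben on 41.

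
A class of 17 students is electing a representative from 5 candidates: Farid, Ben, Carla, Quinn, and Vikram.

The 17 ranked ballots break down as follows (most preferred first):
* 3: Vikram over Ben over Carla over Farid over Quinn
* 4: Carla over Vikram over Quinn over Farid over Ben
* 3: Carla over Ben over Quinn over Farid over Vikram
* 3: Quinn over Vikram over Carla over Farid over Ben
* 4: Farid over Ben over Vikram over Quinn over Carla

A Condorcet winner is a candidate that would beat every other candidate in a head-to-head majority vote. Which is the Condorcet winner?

Vikram vs Farid: 10–7
Vikram vs Ben: 10–7
Vikram vs Carla: 10–7
Vikram vs Quinn: 11–6
Vikram beats every other candidate.

Vikram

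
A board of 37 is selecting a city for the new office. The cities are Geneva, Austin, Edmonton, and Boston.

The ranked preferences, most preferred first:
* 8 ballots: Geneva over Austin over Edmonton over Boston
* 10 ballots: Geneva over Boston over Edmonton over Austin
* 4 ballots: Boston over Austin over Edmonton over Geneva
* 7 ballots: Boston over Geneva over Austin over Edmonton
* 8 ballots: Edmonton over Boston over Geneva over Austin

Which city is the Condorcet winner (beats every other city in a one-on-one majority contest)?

Boston vs Geneva: 19–18
Boston vs Austin: 29–8
Boston vs Edmonton: 21–16
Boston beats every other city.

Boston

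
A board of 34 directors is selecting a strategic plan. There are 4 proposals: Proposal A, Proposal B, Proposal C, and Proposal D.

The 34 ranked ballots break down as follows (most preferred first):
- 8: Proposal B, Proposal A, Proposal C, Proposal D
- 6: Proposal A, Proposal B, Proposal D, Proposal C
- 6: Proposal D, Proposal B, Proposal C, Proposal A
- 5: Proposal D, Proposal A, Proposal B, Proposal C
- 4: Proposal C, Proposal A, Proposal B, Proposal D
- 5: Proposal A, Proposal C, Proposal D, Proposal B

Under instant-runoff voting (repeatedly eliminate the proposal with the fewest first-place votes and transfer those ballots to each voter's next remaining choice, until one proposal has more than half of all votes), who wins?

Round 1: Proposal A 11, Proposal B 8, Proposal C 4, Proposal D 11. Proposal C eliminated.
Round 2: Proposal A 15, Proposal B 8, Proposal D 11. Proposal B eliminated.
Round 3: Proposal A 23, Proposal D 11. Proposal A has a majority (≥18).

Proposal A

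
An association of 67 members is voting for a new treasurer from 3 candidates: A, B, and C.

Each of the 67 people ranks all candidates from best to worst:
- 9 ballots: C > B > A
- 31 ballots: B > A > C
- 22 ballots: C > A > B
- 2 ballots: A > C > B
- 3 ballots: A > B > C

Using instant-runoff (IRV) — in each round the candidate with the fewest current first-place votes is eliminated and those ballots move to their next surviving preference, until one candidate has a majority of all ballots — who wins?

B

Round 1: A 5, B 31, C 31. A eliminated.
Round 2: B 34, C 33. B has a majority (≥34).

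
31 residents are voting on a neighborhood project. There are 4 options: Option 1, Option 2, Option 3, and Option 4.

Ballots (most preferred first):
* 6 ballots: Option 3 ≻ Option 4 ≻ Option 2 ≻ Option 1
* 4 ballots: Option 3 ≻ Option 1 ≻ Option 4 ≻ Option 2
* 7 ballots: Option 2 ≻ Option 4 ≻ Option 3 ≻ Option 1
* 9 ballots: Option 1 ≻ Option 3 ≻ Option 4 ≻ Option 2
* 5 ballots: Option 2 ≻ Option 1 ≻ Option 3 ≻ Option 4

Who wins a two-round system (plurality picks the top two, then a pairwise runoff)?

Round 1 first-place votes: Option 1 9, Option 2 12, Option 3 10, Option 4 0. Option 2 and Option 3 advance.
Runoff: Option 2 is ranked above Option 3 on 12 ballots, Option 3 above Option 2 on 19.

Option 3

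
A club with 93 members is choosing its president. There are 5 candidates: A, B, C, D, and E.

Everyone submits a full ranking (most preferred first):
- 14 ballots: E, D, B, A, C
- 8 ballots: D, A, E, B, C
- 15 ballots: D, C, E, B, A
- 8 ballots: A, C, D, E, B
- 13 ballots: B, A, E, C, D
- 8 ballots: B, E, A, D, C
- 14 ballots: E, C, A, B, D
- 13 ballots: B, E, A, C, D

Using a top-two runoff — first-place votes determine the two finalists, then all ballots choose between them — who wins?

E

Round 1 first-place votes: A 8, B 34, C 0, D 23, E 28. B and E advance.
Runoff: B is ranked above E on 34 ballots, E above B on 59.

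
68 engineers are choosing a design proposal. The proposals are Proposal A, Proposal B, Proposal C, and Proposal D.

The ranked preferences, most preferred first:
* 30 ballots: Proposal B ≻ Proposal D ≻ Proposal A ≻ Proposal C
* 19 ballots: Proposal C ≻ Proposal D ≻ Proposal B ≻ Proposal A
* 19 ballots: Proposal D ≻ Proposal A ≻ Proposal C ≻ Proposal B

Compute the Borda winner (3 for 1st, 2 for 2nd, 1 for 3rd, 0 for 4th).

Proposal A: 30×1 + 19×0 + 19×2 = 68
Proposal B: 30×3 + 19×1 + 19×0 = 109
Proposal C: 30×0 + 19×3 + 19×1 = 76
Proposal D: 30×2 + 19×2 + 19×3 = 155

Proposal D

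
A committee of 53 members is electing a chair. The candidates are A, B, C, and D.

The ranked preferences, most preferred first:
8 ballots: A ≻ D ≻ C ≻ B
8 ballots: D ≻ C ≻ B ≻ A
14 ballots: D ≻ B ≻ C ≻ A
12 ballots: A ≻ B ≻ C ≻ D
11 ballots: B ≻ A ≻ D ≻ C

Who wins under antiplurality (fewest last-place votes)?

Last-place votes: A 22, B 8, C 11, D 12.

B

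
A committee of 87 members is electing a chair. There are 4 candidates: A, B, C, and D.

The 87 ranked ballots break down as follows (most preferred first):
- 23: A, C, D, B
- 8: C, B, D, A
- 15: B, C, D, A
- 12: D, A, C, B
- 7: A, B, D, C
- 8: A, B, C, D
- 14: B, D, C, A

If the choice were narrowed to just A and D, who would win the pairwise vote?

A is ranked above D on 38 ballots; D above A on 49.

D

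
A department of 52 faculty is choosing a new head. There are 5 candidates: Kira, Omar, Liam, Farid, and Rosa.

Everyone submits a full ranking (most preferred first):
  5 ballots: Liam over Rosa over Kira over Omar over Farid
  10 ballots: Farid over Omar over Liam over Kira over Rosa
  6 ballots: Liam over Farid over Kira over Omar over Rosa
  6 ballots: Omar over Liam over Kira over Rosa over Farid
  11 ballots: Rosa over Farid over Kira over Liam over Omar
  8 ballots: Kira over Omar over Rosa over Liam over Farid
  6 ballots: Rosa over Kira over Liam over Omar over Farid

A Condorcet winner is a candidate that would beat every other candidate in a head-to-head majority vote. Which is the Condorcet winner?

Liam

Liam vs Kira: 27–25
Liam vs Omar: 28–24
Liam vs Farid: 31–21
Liam vs Rosa: 27–25
Liam beats every other candidate.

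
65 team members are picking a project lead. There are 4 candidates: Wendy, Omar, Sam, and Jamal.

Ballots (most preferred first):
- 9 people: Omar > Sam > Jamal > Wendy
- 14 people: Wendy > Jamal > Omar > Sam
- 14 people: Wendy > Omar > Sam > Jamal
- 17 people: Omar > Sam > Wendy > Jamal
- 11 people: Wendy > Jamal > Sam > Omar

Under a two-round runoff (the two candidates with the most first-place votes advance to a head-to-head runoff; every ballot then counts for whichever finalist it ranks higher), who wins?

Wendy

Round 1 first-place votes: Wendy 39, Omar 26, Sam 0, Jamal 0. Wendy and Omar advance.
Runoff: Wendy is ranked above Omar on 39 ballots, Omar above Wendy on 26.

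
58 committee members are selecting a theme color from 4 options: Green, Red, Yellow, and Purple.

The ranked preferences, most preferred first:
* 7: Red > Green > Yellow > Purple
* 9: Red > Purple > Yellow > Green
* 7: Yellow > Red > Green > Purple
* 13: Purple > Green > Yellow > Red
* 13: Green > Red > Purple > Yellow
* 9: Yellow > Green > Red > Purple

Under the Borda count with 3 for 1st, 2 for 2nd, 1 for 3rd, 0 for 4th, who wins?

Green: 7×2 + 9×0 + 7×1 + 13×2 + 13×3 + 9×2 = 104
Red: 7×3 + 9×3 + 7×2 + 13×0 + 13×2 + 9×1 = 97
Yellow: 7×1 + 9×1 + 7×3 + 13×1 + 13×0 + 9×3 = 77
Purple: 7×0 + 9×2 + 7×0 + 13×3 + 13×1 + 9×0 = 70

Green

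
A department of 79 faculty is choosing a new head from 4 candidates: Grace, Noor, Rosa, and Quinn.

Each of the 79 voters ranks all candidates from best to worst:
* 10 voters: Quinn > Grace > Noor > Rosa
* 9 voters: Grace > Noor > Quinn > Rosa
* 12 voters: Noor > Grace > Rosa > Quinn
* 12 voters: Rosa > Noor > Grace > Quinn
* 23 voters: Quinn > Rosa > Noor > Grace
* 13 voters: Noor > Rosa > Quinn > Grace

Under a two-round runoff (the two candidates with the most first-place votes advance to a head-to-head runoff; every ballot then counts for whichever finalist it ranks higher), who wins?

Noor

Round 1 first-place votes: Grace 9, Noor 25, Rosa 12, Quinn 33. Quinn and Noor advance.
Runoff: Quinn is ranked above Noor on 33 ballots, Noor above Quinn on 46.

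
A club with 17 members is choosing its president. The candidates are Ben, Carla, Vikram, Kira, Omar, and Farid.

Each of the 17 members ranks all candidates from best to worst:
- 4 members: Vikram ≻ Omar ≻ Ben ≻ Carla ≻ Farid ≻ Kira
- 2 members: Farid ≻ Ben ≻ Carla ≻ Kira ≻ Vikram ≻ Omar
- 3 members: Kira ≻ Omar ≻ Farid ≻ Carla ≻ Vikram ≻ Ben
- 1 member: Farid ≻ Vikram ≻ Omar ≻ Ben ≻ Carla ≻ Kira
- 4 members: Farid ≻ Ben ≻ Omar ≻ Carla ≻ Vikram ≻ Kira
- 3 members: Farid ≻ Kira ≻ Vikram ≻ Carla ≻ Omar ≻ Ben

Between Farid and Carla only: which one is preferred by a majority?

Farid

Farid is ranked above Carla on 13 ballots; Carla above Farid on 4.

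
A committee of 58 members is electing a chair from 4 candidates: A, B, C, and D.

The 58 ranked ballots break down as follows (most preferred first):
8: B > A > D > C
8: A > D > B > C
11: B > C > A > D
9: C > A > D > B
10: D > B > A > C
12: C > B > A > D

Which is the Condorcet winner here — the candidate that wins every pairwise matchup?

B vs A: 41–17
B vs C: 37–21
B vs D: 31–27
B beats every other candidate.

B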